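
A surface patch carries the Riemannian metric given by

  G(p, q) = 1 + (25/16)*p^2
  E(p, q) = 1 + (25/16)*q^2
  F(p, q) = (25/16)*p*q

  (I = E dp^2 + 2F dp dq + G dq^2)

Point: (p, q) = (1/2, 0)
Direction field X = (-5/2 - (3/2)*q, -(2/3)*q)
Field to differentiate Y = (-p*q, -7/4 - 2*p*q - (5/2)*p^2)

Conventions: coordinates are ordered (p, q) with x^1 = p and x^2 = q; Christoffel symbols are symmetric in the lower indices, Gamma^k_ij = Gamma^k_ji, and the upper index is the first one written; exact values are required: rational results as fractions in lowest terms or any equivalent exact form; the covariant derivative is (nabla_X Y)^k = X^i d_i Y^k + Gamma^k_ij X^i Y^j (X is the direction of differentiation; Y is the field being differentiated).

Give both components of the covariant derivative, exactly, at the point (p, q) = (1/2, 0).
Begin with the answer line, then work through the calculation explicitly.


Answer: (nabla_X Y)^p = 0, (nabla_X Y)^q = 6825/712

E = 1, F = 0, G = 89/64 at the point
E_p = 0, E_q = 0, F_p = 0, F_q = 25/32, G_p = 25/16, G_q = 0
EG - F^2 = 89/64;  g^inv = (64/89) * [[89/64, 0], [0, 1]]
first-kind symbols [ij,l] = (1/2)(d_i g_jl + d_j g_il - d_l g_ij): [pp,p] = E_p/2 = 0, [pp,q] = F_p - E_q/2 = 0, [pq,p] = E_q/2 = 0, [pq,q] = G_p/2 = 25/32, [qq,p] = F_q - G_p/2 = 0, [qq,q] = G_q/2 = 0
Gamma^p_ij = (G*[ij,p] - F*[ij,q])/(EG - F^2), Gamma^q_ij = (E*[ij,q] - F*[ij,p])/(EG - F^2)
Gamma_ppp = 0, Gamma_ppq = 0, Gamma_pqq = 0, Gamma_qpp = 0, Gamma_qpq = 50/89, Gamma_qqq = 0
X = (-5/2, 0), Y = (0, -19/8) at the point


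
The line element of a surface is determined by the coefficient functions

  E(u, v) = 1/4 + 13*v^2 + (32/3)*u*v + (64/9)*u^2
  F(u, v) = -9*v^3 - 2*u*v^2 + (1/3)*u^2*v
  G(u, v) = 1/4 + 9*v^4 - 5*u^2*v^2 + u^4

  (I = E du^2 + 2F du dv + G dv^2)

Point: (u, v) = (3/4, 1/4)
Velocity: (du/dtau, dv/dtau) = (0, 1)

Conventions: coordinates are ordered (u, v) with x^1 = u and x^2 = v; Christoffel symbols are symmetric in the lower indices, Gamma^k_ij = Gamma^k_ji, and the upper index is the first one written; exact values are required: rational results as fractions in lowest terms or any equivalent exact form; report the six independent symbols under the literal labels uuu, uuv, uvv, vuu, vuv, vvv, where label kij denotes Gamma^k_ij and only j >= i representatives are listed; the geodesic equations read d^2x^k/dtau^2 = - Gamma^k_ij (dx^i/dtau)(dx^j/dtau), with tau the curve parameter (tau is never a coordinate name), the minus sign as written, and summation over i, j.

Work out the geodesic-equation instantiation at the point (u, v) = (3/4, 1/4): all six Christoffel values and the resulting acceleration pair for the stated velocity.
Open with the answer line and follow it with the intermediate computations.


Answer: Gamma_uuu = 18176/36519, Gamma_uuv = 13112/12173, Gamma_uvv = -21243/48692, Gamma_vuu = -204608/12173, Gamma_vuv = 23196/12173, Gamma_vvv = -14400/12173; accelerations (d^2u/dtau^2, d^2v/dtau^2) = (21243/48692, 14400/12173)

E = 113/16, F = -3/16, G = 109/256 at the point
E_u = 40/3, E_v = 29/2, F_u = 0, F_v = -9/4, G_u = 39/32, G_v = -27/32
EG - F^2 = 12173/4096;  g^inv = (4096/12173) * [[109/256, 3/16], [3/16, 113/16]]
first-kind symbols [ij,l] = (1/2)(d_i g_jl + d_j g_il - d_l g_ij): [uu,u] = E_u/2 = 20/3, [uu,v] = F_u - E_v/2 = -29/4, [uv,u] = E_v/2 = 29/4, [uv,v] = G_u/2 = 39/64, [vv,u] = F_v - G_u/2 = -183/64, [vv,v] = G_v/2 = -27/64
Gamma^u_ij = (G*[ij,u] - F*[ij,v])/(EG - F^2), Gamma^v_ij = (E*[ij,v] - F*[ij,u])/(EG - F^2)
Gamma_uuu = 18176/36519, Gamma_uuv = 13112/12173, Gamma_uvv = -21243/48692, Gamma_vuu = -204608/12173, Gamma_vuv = 23196/12173, Gamma_vvv = -14400/12173
d^2u/dtau^2 = -(Gamma_uuu*(0)^2 + 2*Gamma_uuv*(0)*(1) + Gamma_uvv*(1)^2) = 21243/48692
d^2v/dtau^2 = -(Gamma_vuu*(0)^2 + 2*Gamma_vuv*(0)*(1) + Gamma_vvv*(1)^2) = 14400/12173


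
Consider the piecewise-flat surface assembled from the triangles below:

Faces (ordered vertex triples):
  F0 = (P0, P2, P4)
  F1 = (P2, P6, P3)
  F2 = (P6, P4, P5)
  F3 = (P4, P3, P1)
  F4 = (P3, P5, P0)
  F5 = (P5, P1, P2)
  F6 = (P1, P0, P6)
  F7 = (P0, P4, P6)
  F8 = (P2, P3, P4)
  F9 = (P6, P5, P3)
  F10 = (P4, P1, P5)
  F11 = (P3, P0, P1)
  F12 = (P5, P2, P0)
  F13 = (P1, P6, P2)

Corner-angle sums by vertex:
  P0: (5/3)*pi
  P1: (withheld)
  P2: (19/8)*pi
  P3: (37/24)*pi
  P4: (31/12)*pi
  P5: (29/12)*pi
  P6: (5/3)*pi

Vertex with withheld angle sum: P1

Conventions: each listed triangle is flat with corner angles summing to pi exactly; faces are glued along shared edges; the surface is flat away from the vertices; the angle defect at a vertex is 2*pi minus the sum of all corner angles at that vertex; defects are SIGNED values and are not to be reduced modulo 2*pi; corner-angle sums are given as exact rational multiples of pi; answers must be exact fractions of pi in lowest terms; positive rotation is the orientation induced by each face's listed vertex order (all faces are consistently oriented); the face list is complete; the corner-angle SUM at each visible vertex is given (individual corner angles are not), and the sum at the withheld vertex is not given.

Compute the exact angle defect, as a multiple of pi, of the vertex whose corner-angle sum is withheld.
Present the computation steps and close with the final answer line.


V = 7, E = 21, F = 14; chi = V - E + F = 0
Gauss-Bonnet: total defect = 2*pi*chi = 0; visible defects sum to -pi/4

Answer: defect(P1) = pi/4


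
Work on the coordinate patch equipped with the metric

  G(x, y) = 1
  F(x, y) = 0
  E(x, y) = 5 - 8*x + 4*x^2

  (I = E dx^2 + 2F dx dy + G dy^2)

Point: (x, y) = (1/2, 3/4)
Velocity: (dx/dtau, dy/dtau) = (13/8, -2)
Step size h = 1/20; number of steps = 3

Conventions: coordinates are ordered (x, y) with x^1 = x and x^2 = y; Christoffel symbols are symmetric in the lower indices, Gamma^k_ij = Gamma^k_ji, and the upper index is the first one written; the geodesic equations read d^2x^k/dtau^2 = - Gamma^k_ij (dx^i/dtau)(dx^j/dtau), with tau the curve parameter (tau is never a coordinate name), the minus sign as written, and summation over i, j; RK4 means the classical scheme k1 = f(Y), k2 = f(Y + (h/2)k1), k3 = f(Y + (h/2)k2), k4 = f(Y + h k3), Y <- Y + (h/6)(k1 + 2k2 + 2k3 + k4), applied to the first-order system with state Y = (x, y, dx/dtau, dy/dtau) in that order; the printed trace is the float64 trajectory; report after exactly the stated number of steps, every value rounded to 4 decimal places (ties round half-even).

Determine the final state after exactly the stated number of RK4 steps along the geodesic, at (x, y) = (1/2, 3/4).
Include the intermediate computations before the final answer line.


f(Y) = (dx/dtau, dy/dtau, -Gamma^x_ij Y'^i Y'^j, -Gamma^y_ij Y'^i Y'^j) with the Gammas evaluated at the stage position; h = 0.050000; intermediate values shown to 6 dp
step 0: x = 0.5000, y = 0.7500, dx/dtau = 1.6250, dy/dtau = -2.0000
step 1:
  k1: at (x, y) = (0.500000, 0.750000), (dx/dtau, dy/dtau) = (1.625000, -2.000000); Gamma_xxx = -1.000000, Gamma_xxy = 0.000000, Gamma_xyy = 0.000000, Gamma_yxx = 0.000000, Gamma_yxy = 0.000000, Gamma_yyy = 0.000000; k1 = (1.625000, -2.000000, 2.640625, 0.000000)
  k2: at (x, y) = (0.540625, 0.700000), (dx/dtau, dy/dtau) = (1.691016, -2.000000); Gamma_xxx = -0.996420, Gamma_xxy = 0.000000, Gamma_xyy = 0.000000, Gamma_yxx = 0.000000, Gamma_yxy = 0.000000, Gamma_yyy = 0.000000; k2 = (1.691016, -2.000000, 2.849297, 0.000000)
  k3: at (x, y) = (0.542275, 0.700000), (dx/dtau, dy/dtau) = (1.696232, -2.000000); Gamma_xxx = -0.996111, Gamma_xxy = 0.000000, Gamma_xyy = 0.000000, Gamma_yxx = 0.000000, Gamma_yxy = 0.000000, Gamma_yyy = 0.000000; k3 = (1.696232, -2.000000, 2.866014, 0.000000)
  k4: at (x, y) = (0.584812, 0.650000), (dx/dtau, dy/dtau) = (1.768301, -2.000000); Gamma_xxx = -0.982970, Gamma_xxy = 0.000000, Gamma_xyy = 0.000000, Gamma_yxx = 0.000000, Gamma_yxy = 0.000000, Gamma_yyy = 0.000000; k4 = (1.768301, -2.000000, 3.073638, 0.000000)
  Y <- Y + (h/6)(k1 + 2k2 + 2k3 + k4): x = 0.5847, y = 0.6500, dx/dtau = 1.7679, dy/dtau = -2.0000
step 2:
  k1: at (x, y) = (0.584732, 0.650000), (dx/dtau, dy/dtau) = (1.767874, -2.000000); Gamma_xxx = -0.983005, Gamma_xxy = 0.000000, Gamma_xyy = 0.000000, Gamma_yxx = 0.000000, Gamma_yxy = 0.000000, Gamma_yyy = 0.000000; k1 = (1.767874, -2.000000, 3.072263, 0.000000)
  k2: at (x, y) = (0.628928, 0.600000), (dx/dtau, dy/dtau) = (1.844681, -2.000000); Gamma_xxx = -0.957125, Gamma_xxy = 0.000000, Gamma_xyy = 0.000000, Gamma_yxx = 0.000000, Gamma_yxy = 0.000000, Gamma_yyy = 0.000000; k2 = (1.844681, -2.000000, 3.256948, 0.000000)
  k3: at (x, y) = (0.630849, 0.600000), (dx/dtau, dy/dtau) = (1.849298, -2.000000); Gamma_xxx = -0.955675, Gamma_xxy = 0.000000, Gamma_xyy = 0.000000, Gamma_yxx = 0.000000, Gamma_yxy = 0.000000, Gamma_yyy = 0.000000; k3 = (1.849298, -2.000000, 3.268316, 0.000000)
  k4: at (x, y) = (0.677197, 0.550000), (dx/dtau, dy/dtau) = (1.931290, -2.000000); Gamma_xxx = -0.911354, Gamma_xxy = 0.000000, Gamma_xyy = 0.000000, Gamma_yxx = 0.000000, Gamma_yxy = 0.000000, Gamma_yyy = 0.000000; k4 = (1.931290, -2.000000, 3.399241, 0.000000)
  Y <- Y + (h/6)(k1 + 2k2 + 2k3 + k4): x = 0.6771, y = 0.5500, dx/dtau = 1.9306, dy/dtau = -2.0000
step 3:
  k1: at (x, y) = (0.677124, 0.550000), (dx/dtau, dy/dtau) = (1.930558, -2.000000); Gamma_xxx = -0.911438, Gamma_xxy = 0.000000, Gamma_xyy = 0.000000, Gamma_yxx = 0.000000, Gamma_yxy = 0.000000, Gamma_yyy = 0.000000; k1 = (1.930558, -2.000000, 3.396977, 0.000000)
  k2: at (x, y) = (0.725388, 0.500000), (dx/dtau, dy/dtau) = (2.015482, -2.000000); Gamma_xxx = -0.843890, Gamma_xxy = 0.000000, Gamma_xyy = 0.000000, Gamma_yxx = 0.000000, Gamma_yxy = 0.000000, Gamma_yyy = 0.000000; k2 = (2.015482, -2.000000, 3.428025, 0.000000)
  k3: at (x, y) = (0.727511, 0.500000), (dx/dtau, dy/dtau) = (2.016258, -2.000000); Gamma_xxx = -0.840366, Gamma_xxy = 0.000000, Gamma_xyy = 0.000000, Gamma_yxx = 0.000000, Gamma_yxy = 0.000000, Gamma_yyy = 0.000000; k3 = (2.016258, -2.000000, 3.416337, 0.000000)
  k4: at (x, y) = (0.777937, 0.450000), (dx/dtau, dy/dtau) = (2.101374, -2.000000); Gamma_xxx = -0.741911, Gamma_xxy = 0.000000, Gamma_xyy = 0.000000, Gamma_yxx = 0.000000, Gamma_yxy = 0.000000, Gamma_yyy = 0.000000; k4 = (2.101374, -2.000000, 3.276112, 0.000000)
  Y <- Y + (h/6)(k1 + 2k2 + 2k3 + k4): x = 0.7779, y = 0.4500, dx/dtau = 2.1002, dy/dtau = -2.0000

Answer: x = 0.7779, y = 0.4500, dx/dtau = 2.1002, dy/dtau = -2.0000


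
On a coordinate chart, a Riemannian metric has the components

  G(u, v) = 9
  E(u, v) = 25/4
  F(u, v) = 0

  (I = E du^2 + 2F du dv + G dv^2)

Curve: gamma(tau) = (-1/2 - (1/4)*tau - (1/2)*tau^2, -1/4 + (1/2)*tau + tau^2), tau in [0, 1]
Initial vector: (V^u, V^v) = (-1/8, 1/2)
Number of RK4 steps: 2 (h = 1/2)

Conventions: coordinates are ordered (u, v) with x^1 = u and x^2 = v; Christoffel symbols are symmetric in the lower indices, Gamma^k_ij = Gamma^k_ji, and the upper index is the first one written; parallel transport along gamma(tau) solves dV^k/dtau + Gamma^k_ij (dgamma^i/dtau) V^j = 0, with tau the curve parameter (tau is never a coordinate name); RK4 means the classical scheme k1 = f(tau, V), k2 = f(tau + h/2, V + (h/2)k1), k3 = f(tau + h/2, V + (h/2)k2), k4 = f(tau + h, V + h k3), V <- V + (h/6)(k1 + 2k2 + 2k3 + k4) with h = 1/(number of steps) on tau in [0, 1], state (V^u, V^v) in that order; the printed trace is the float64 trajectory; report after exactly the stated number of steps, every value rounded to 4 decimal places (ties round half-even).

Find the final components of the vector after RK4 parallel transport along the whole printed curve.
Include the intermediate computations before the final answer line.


gamma'(tau) = (-1/4 - tau, 1/2 + 2*tau); f(tau, V)^k = -Gamma^k_ij(gamma(tau)) gamma'^i(tau) V^j; h = 1/2; intermediate values shown to 6 dp
curve data and Christoffel symbols at the stage parameters:
  tau = 0.000000: gamma = (-0.500000, -0.250000), gamma' = (-0.250000, 0.500000); Gamma_uuu = 0.000000, Gamma_uuv = 0.000000, Gamma_uvv = 0.000000, Gamma_vuu = 0.000000, Gamma_vuv = 0.000000, Gamma_vvv = 0.000000
  tau = 0.250000: gamma = (-0.593750, -0.062500), gamma' = (-0.500000, 1.000000); Gamma_uuu = 0.000000, Gamma_uuv = 0.000000, Gamma_uvv = 0.000000, Gamma_vuu = 0.000000, Gamma_vuv = 0.000000, Gamma_vvv = 0.000000
  tau = 0.500000: gamma = (-0.750000, 0.250000), gamma' = (-0.750000, 1.500000); Gamma_uuu = 0.000000, Gamma_uuv = 0.000000, Gamma_uvv = 0.000000, Gamma_vuu = 0.000000, Gamma_vuv = 0.000000, Gamma_vvv = 0.000000
  tau = 0.750000: gamma = (-0.968750, 0.687500), gamma' = (-1.000000, 2.000000); Gamma_uuu = 0.000000, Gamma_uuv = 0.000000, Gamma_uvv = 0.000000, Gamma_vuu = 0.000000, Gamma_vuv = 0.000000, Gamma_vvv = 0.000000
  tau = 1.000000: gamma = (-1.250000, 1.250000), gamma' = (-1.250000, 2.500000); Gamma_uuu = 0.000000, Gamma_uuv = 0.000000, Gamma_uvv = 0.000000, Gamma_vuu = 0.000000, Gamma_vuv = 0.000000, Gamma_vvv = 0.000000
step 0: V^u = -0.1250, V^v = 0.5000
step 1: k1 = (0.000000, 0.000000), k2 = (0.000000, 0.000000), k3 = (0.000000, 0.000000), k4 = (0.000000, 0.000000); V <- V + (h/6)(k1 + 2k2 + 2k3 + k4): V^u = -0.1250, V^v = 0.5000
step 2: k1 = (0.000000, 0.000000), k2 = (0.000000, 0.000000), k3 = (0.000000, 0.000000), k4 = (0.000000, 0.000000); V <- V + (h/6)(k1 + 2k2 + 2k3 + k4): V^u = -0.1250, V^v = 0.5000

Answer: V^u = -0.1250, V^v = 0.5000


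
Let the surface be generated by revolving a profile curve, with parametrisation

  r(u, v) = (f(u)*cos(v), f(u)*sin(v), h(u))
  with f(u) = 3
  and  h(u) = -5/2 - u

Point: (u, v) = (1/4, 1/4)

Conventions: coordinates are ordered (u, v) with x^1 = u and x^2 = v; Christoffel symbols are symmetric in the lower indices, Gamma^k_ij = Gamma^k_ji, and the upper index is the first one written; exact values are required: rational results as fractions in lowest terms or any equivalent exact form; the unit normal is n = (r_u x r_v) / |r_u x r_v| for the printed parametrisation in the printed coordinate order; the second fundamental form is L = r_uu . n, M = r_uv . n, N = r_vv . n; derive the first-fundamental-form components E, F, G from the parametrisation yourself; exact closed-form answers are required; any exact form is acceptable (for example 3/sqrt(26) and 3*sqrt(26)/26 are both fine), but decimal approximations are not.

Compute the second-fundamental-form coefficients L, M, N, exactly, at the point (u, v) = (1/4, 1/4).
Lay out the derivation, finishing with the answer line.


f = 3, f' = 0, f'' = 0, h' = -1, h'' = 0
E = 1, F = 0, G = 9; answer radicand W^2 = 1
unnormalised second-form numerators: l = 0, m = 0, n = -3; L = l/sqrt(1), and similarly M = m/sqrt(W^2), N = n/sqrt(W^2)

Answer: L = 0, M = 0, N = -3


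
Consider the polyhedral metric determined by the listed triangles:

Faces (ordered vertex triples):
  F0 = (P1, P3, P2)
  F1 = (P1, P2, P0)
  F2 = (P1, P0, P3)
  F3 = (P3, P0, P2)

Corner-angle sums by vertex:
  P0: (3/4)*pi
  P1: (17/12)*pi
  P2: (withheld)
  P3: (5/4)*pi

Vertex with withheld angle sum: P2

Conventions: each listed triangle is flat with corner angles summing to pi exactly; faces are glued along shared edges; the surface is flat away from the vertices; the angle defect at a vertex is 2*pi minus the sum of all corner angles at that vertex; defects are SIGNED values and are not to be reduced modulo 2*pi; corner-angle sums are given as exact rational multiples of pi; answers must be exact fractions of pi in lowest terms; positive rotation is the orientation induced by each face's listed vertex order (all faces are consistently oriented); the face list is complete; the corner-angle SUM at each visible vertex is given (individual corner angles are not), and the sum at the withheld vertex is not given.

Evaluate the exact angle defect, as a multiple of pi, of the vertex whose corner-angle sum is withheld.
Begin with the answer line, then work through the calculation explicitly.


Answer: defect(P2) = (17/12)*pi

V = 4, E = 6, F = 4; chi = V - E + F = 2
Gauss-Bonnet: total defect = 2*pi*chi = 4*pi; visible defects sum to (31/12)*pi


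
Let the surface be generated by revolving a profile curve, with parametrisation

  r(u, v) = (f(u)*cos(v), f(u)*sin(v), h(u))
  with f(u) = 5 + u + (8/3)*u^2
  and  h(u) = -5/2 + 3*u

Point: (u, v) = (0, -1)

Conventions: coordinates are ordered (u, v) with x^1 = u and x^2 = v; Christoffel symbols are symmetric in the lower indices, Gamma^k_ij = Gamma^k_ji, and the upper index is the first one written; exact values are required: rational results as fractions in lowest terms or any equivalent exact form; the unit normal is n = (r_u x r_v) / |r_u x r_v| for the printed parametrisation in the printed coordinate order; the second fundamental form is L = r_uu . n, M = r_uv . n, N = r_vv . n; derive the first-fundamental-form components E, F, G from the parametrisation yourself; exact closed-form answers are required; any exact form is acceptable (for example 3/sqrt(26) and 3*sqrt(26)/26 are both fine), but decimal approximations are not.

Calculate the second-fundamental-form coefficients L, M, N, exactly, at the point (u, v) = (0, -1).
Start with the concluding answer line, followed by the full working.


Answer: L = -8*sqrt(10)/5, M = 0, N = 3*sqrt(10)/2

f = 5, f' = 1, f'' = 16/3, h' = 3, h'' = 0
E = 10, F = 0, G = 25; answer radicand W^2 = 10
unnormalised second-form numerators: l = -16, m = 0, n = 15; L = l/sqrt(10), and similarly M = m/sqrt(W^2), N = n/sqrt(W^2)


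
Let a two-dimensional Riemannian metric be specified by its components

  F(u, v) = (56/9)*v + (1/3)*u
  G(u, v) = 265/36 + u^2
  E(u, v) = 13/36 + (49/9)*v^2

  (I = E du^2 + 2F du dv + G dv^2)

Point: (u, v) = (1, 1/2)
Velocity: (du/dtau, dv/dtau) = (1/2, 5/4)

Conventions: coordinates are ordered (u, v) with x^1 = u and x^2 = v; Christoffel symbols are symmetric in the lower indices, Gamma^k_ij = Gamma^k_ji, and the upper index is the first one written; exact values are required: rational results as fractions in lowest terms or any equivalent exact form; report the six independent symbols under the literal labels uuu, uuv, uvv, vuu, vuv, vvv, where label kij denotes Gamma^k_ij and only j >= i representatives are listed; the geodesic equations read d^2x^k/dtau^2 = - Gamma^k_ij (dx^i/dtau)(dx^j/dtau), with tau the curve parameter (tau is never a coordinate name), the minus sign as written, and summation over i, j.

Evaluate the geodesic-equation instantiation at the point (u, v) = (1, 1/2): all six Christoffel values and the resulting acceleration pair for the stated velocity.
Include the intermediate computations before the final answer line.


E = 31/18, F = 31/9, G = 301/36 at the point
E_u = 0, E_v = 49/9, F_u = 1/3, F_v = 56/9, G_u = 2, G_v = 0
EG - F^2 = 1643/648;  g^inv = (648/1643) * [[301/36, -31/9], [-31/9, 31/18]]
first-kind symbols [ij,l] = (1/2)(d_i g_jl + d_j g_il - d_l g_ij): [uu,u] = E_u/2 = 0, [uu,v] = F_u - E_v/2 = -43/18, [uv,u] = E_v/2 = 49/18, [uv,v] = G_u/2 = 1, [vv,u] = F_v - G_u/2 = 47/9, [vv,v] = G_v/2 = 0
Gamma^u_ij = (G*[ij,u] - F*[ij,v])/(EG - F^2), Gamma^v_ij = (E*[ij,v] - F*[ij,u])/(EG - F^2)
Gamma_uuu = 172/53, Gamma_uuv = 12517/1643, Gamma_uvv = 28294/1643, Gamma_vuu = -86/53, Gamma_vuv = -160/53, Gamma_vvv = -376/53
d^2u/dtau^2 = -(Gamma_uuu*(1/2)^2 + 2*Gamma_uuv*(1/2)*(5/4) + Gamma_uvv*(5/4)^2) = -489509/13144
d^2v/dtau^2 = -(Gamma_vuu*(1/2)^2 + 2*Gamma_vuv*(1/2)*(5/4) + Gamma_vvv*(5/4)^2) = 809/53

Answer: Gamma_uuu = 172/53, Gamma_uuv = 12517/1643, Gamma_uvv = 28294/1643, Gamma_vuu = -86/53, Gamma_vuv = -160/53, Gamma_vvv = -376/53; accelerations (d^2u/dtau^2, d^2v/dtau^2) = (-489509/13144, 809/53)


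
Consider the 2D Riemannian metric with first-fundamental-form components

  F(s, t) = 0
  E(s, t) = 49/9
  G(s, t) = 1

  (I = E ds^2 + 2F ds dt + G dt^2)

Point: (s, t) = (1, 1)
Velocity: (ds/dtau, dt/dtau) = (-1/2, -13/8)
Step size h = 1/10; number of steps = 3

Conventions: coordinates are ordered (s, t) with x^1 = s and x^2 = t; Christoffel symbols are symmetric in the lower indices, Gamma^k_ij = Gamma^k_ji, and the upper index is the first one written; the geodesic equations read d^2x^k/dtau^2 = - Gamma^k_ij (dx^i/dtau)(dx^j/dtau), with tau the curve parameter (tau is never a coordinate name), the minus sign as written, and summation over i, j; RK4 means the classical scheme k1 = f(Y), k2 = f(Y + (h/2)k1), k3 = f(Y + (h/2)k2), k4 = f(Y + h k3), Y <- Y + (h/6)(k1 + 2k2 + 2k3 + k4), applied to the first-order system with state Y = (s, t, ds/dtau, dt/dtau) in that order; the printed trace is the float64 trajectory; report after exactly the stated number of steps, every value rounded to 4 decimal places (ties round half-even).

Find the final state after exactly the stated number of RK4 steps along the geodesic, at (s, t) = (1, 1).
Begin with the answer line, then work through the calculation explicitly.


Answer: s = 0.8500, t = 0.5125, ds/dtau = -0.5000, dt/dtau = -1.6250

f(Y) = (ds/dtau, dt/dtau, -Gamma^s_ij Y'^i Y'^j, -Gamma^t_ij Y'^i Y'^j) with the Gammas evaluated at the stage position; h = 0.100000; intermediate values shown to 6 dp
step 0: s = 1.0000, t = 1.0000, ds/dtau = -0.5000, dt/dtau = -1.6250
step 1:
  k1: at (s, t) = (1.000000, 1.000000), (ds/dtau, dt/dtau) = (-0.500000, -1.625000); Gamma_sss = 0.000000, Gamma_sst = 0.000000, Gamma_stt = 0.000000, Gamma_tss = 0.000000, Gamma_tst = 0.000000, Gamma_ttt = 0.000000; k1 = (-0.500000, -1.625000, 0.000000, 0.000000)
  k2: at (s, t) = (0.975000, 0.918750), (ds/dtau, dt/dtau) = (-0.500000, -1.625000); Gamma_sss = 0.000000, Gamma_sst = 0.000000, Gamma_stt = 0.000000, Gamma_tss = 0.000000, Gamma_tst = 0.000000, Gamma_ttt = 0.000000; k2 = (-0.500000, -1.625000, 0.000000, 0.000000)
  k3: at (s, t) = (0.975000, 0.918750), (ds/dtau, dt/dtau) = (-0.500000, -1.625000); Gamma_sss = 0.000000, Gamma_sst = 0.000000, Gamma_stt = 0.000000, Gamma_tss = 0.000000, Gamma_tst = 0.000000, Gamma_ttt = 0.000000; k3 = (-0.500000, -1.625000, 0.000000, 0.000000)
  k4: at (s, t) = (0.950000, 0.837500), (ds/dtau, dt/dtau) = (-0.500000, -1.625000); Gamma_sss = 0.000000, Gamma_sst = 0.000000, Gamma_stt = 0.000000, Gamma_tss = 0.000000, Gamma_tst = 0.000000, Gamma_ttt = 0.000000; k4 = (-0.500000, -1.625000, 0.000000, 0.000000)
  Y <- Y + (h/6)(k1 + 2k2 + 2k3 + k4): s = 0.9500, t = 0.8375, ds/dtau = -0.5000, dt/dtau = -1.6250
step 2:
  k1: at (s, t) = (0.950000, 0.837500), (ds/dtau, dt/dtau) = (-0.500000, -1.625000); Gamma_sss = 0.000000, Gamma_sst = 0.000000, Gamma_stt = 0.000000, Gamma_tss = 0.000000, Gamma_tst = 0.000000, Gamma_ttt = 0.000000; k1 = (-0.500000, -1.625000, 0.000000, 0.000000)
  k2: at (s, t) = (0.925000, 0.756250), (ds/dtau, dt/dtau) = (-0.500000, -1.625000); Gamma_sss = 0.000000, Gamma_sst = 0.000000, Gamma_stt = 0.000000, Gamma_tss = 0.000000, Gamma_tst = 0.000000, Gamma_ttt = 0.000000; k2 = (-0.500000, -1.625000, 0.000000, 0.000000)
  k3: at (s, t) = (0.925000, 0.756250), (ds/dtau, dt/dtau) = (-0.500000, -1.625000); Gamma_sss = 0.000000, Gamma_sst = 0.000000, Gamma_stt = 0.000000, Gamma_tss = 0.000000, Gamma_tst = 0.000000, Gamma_ttt = 0.000000; k3 = (-0.500000, -1.625000, 0.000000, 0.000000)
  k4: at (s, t) = (0.900000, 0.675000), (ds/dtau, dt/dtau) = (-0.500000, -1.625000); Gamma_sss = 0.000000, Gamma_sst = 0.000000, Gamma_stt = 0.000000, Gamma_tss = 0.000000, Gamma_tst = 0.000000, Gamma_ttt = 0.000000; k4 = (-0.500000, -1.625000, 0.000000, 0.000000)
  Y <- Y + (h/6)(k1 + 2k2 + 2k3 + k4): s = 0.9000, t = 0.6750, ds/dtau = -0.5000, dt/dtau = -1.6250
step 3:
  k1: at (s, t) = (0.900000, 0.675000), (ds/dtau, dt/dtau) = (-0.500000, -1.625000); Gamma_sss = 0.000000, Gamma_sst = 0.000000, Gamma_stt = 0.000000, Gamma_tss = 0.000000, Gamma_tst = 0.000000, Gamma_ttt = 0.000000; k1 = (-0.500000, -1.625000, 0.000000, 0.000000)
  k2: at (s, t) = (0.875000, 0.593750), (ds/dtau, dt/dtau) = (-0.500000, -1.625000); Gamma_sss = 0.000000, Gamma_sst = 0.000000, Gamma_stt = 0.000000, Gamma_tss = 0.000000, Gamma_tst = 0.000000, Gamma_ttt = 0.000000; k2 = (-0.500000, -1.625000, 0.000000, 0.000000)
  k3: at (s, t) = (0.875000, 0.593750), (ds/dtau, dt/dtau) = (-0.500000, -1.625000); Gamma_sss = 0.000000, Gamma_sst = 0.000000, Gamma_stt = 0.000000, Gamma_tss = 0.000000, Gamma_tst = 0.000000, Gamma_ttt = 0.000000; k3 = (-0.500000, -1.625000, 0.000000, 0.000000)
  k4: at (s, t) = (0.850000, 0.512500), (ds/dtau, dt/dtau) = (-0.500000, -1.625000); Gamma_sss = 0.000000, Gamma_sst = 0.000000, Gamma_stt = 0.000000, Gamma_tss = 0.000000, Gamma_tst = 0.000000, Gamma_ttt = 0.000000; k4 = (-0.500000, -1.625000, 0.000000, 0.000000)
  Y <- Y + (h/6)(k1 + 2k2 + 2k3 + k4): s = 0.8500, t = 0.5125, ds/dtau = -0.5000, dt/dtau = -1.6250


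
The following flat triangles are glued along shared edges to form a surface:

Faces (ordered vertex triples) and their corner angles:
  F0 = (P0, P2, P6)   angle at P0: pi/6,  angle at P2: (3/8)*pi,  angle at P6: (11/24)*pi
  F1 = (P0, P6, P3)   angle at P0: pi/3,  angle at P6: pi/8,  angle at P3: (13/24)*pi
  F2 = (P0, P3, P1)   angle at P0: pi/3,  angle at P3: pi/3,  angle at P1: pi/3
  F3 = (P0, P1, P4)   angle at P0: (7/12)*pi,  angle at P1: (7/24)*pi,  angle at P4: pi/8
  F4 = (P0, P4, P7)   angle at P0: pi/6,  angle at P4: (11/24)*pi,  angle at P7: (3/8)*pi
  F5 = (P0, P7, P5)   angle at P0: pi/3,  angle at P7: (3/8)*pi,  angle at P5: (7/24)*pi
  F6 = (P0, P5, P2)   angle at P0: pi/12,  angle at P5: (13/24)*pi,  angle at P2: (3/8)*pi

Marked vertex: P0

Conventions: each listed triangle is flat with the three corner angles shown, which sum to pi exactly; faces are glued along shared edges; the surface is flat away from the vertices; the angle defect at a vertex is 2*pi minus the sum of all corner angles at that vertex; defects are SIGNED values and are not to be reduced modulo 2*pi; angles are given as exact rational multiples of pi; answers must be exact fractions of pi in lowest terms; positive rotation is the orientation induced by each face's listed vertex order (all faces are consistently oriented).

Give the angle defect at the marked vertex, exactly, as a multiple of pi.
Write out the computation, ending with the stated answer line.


Sum of corner angles at P0: 2*pi
defect = 2*pi - 2*pi

Answer: defect(P0) = 0


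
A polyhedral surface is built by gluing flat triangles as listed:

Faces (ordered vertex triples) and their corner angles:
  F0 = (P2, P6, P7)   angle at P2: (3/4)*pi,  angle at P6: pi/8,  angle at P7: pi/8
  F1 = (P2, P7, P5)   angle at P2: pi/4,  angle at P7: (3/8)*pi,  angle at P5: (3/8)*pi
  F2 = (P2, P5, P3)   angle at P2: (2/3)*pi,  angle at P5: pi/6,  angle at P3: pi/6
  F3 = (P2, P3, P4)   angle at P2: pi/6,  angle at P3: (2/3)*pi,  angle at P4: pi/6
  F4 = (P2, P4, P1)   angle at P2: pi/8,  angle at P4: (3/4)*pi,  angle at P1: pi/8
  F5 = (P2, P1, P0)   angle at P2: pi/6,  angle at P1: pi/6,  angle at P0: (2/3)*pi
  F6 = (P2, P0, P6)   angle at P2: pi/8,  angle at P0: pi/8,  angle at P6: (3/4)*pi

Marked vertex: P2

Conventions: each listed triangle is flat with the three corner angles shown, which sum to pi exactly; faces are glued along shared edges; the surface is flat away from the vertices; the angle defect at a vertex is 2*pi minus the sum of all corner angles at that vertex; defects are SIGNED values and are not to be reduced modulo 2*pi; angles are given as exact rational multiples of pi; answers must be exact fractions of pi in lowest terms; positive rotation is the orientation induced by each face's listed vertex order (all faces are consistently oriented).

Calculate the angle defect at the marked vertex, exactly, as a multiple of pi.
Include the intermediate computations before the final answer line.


Sum of corner angles at P2: (9/4)*pi
defect = 2*pi - (9/4)*pi

Answer: defect(P2) = -pi/4


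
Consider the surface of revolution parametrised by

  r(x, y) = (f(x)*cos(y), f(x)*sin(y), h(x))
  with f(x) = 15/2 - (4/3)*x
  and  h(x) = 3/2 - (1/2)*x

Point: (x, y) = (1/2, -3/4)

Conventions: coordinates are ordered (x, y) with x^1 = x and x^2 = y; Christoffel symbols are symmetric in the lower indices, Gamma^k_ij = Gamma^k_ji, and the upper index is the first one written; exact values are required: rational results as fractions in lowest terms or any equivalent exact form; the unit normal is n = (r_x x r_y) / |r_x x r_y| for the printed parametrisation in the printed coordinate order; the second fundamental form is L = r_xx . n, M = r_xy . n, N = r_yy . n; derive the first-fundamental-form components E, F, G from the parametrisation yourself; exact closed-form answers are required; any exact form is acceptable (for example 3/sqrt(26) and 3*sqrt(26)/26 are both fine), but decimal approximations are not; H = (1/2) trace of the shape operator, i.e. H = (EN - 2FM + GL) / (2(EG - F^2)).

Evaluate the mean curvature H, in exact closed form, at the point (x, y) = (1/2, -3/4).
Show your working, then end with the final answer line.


f = 41/6, f' = -4/3, f'' = 0, h' = -1/2, h'' = 0
E = 73/36, F = 0, G = 1681/36; answer radicand W^2 = 73/36
unnormalised second-form numerators: l = 0, m = 0, n = -41/12; L = l/sqrt(73/36), and similarly M = m/sqrt(W^2), N = n/sqrt(W^2)
H = (E*n - 2*F*m + G*l) / (2*(EG - F^2)*sqrt(W^2)); E*n - 2*F*m + G*l = -2993/432, EG - F^2 = 122713/1296, so H = (-3/82)/sqrt(73/36)

Answer: H = -9*sqrt(73)/2993


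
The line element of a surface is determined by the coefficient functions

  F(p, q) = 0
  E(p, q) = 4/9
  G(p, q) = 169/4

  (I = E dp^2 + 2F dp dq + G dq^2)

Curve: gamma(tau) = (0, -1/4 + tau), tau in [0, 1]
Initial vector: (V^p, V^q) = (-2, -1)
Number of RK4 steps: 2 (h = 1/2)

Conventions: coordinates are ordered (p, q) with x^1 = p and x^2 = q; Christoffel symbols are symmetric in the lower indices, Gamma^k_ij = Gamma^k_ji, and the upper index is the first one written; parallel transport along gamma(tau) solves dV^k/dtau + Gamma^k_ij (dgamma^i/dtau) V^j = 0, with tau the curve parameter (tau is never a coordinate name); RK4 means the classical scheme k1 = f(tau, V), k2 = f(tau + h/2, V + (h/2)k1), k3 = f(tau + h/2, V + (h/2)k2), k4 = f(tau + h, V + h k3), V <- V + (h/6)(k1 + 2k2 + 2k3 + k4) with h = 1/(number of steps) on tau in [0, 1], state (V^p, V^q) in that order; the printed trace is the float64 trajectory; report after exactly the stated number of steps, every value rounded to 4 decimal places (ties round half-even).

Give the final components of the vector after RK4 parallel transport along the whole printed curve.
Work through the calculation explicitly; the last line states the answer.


gamma'(tau) = (0, 1); f(tau, V)^k = -Gamma^k_ij(gamma(tau)) gamma'^i(tau) V^j; h = 1/2; intermediate values shown to 6 dp
curve data and Christoffel symbols at the stage parameters:
  tau = 0.000000: gamma = (0.000000, -0.250000), gamma' = (0.000000, 1.000000); Gamma_ppp = 0.000000, Gamma_ppq = 0.000000, Gamma_pqq = 0.000000, Gamma_qpp = 0.000000, Gamma_qpq = 0.000000, Gamma_qqq = 0.000000
  tau = 0.250000: gamma = (0.000000, 0.000000), gamma' = (0.000000, 1.000000); Gamma_ppp = 0.000000, Gamma_ppq = 0.000000, Gamma_pqq = 0.000000, Gamma_qpp = 0.000000, Gamma_qpq = 0.000000, Gamma_qqq = 0.000000
  tau = 0.500000: gamma = (0.000000, 0.250000), gamma' = (0.000000, 1.000000); Gamma_ppp = 0.000000, Gamma_ppq = 0.000000, Gamma_pqq = 0.000000, Gamma_qpp = 0.000000, Gamma_qpq = 0.000000, Gamma_qqq = 0.000000
  tau = 0.750000: gamma = (0.000000, 0.500000), gamma' = (0.000000, 1.000000); Gamma_ppp = 0.000000, Gamma_ppq = 0.000000, Gamma_pqq = 0.000000, Gamma_qpp = 0.000000, Gamma_qpq = 0.000000, Gamma_qqq = 0.000000
  tau = 1.000000: gamma = (0.000000, 0.750000), gamma' = (0.000000, 1.000000); Gamma_ppp = 0.000000, Gamma_ppq = 0.000000, Gamma_pqq = 0.000000, Gamma_qpp = 0.000000, Gamma_qpq = 0.000000, Gamma_qqq = 0.000000
step 0: V^p = -2.0000, V^q = -1.0000
step 1: k1 = (0.000000, 0.000000), k2 = (0.000000, 0.000000), k3 = (0.000000, 0.000000), k4 = (0.000000, 0.000000); V <- V + (h/6)(k1 + 2k2 + 2k3 + k4): V^p = -2.0000, V^q = -1.0000
step 2: k1 = (0.000000, 0.000000), k2 = (0.000000, 0.000000), k3 = (0.000000, 0.000000), k4 = (0.000000, 0.000000); V <- V + (h/6)(k1 + 2k2 + 2k3 + k4): V^p = -2.0000, V^q = -1.0000

Answer: V^p = -2.0000, V^q = -1.0000


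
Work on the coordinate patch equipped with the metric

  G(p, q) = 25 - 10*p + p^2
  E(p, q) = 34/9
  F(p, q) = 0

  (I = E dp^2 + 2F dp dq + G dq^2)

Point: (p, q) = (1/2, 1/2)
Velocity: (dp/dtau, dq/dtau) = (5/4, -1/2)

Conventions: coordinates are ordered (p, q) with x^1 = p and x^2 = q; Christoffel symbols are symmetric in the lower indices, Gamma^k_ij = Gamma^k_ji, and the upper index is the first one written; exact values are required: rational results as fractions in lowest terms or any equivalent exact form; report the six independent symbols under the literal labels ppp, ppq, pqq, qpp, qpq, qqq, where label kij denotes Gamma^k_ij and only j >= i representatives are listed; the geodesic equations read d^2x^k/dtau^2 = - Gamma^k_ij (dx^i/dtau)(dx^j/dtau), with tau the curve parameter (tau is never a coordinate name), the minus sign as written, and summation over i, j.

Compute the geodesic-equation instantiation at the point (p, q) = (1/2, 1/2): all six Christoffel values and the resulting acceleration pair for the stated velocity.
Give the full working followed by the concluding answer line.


E = 34/9, F = 0, G = 81/4 at the point
E_p = 0, E_q = 0, F_p = 0, F_q = 0, G_p = -9, G_q = 0
EG - F^2 = 153/2;  g^inv = (2/153) * [[81/4, 0], [0, 34/9]]
first-kind symbols [ij,l] = (1/2)(d_i g_jl + d_j g_il - d_l g_ij): [pp,p] = E_p/2 = 0, [pp,q] = F_p - E_q/2 = 0, [pq,p] = E_q/2 = 0, [pq,q] = G_p/2 = -9/2, [qq,p] = F_q - G_p/2 = 9/2, [qq,q] = G_q/2 = 0
Gamma^p_ij = (G*[ij,p] - F*[ij,q])/(EG - F^2), Gamma^q_ij = (E*[ij,q] - F*[ij,p])/(EG - F^2)
Gamma_ppp = 0, Gamma_ppq = 0, Gamma_pqq = 81/68, Gamma_qpp = 0, Gamma_qpq = -2/9, Gamma_qqq = 0
d^2p/dtau^2 = -(Gamma_ppp*(5/4)^2 + 2*Gamma_ppq*(5/4)*(-1/2) + Gamma_pqq*(-1/2)^2) = -81/272
d^2q/dtau^2 = -(Gamma_qpp*(5/4)^2 + 2*Gamma_qpq*(5/4)*(-1/2) + Gamma_qqq*(-1/2)^2) = -5/18

Answer: Gamma_ppp = 0, Gamma_ppq = 0, Gamma_pqq = 81/68, Gamma_qpp = 0, Gamma_qpq = -2/9, Gamma_qqq = 0; accelerations (d^2p/dtau^2, d^2q/dtau^2) = (-81/272, -5/18)


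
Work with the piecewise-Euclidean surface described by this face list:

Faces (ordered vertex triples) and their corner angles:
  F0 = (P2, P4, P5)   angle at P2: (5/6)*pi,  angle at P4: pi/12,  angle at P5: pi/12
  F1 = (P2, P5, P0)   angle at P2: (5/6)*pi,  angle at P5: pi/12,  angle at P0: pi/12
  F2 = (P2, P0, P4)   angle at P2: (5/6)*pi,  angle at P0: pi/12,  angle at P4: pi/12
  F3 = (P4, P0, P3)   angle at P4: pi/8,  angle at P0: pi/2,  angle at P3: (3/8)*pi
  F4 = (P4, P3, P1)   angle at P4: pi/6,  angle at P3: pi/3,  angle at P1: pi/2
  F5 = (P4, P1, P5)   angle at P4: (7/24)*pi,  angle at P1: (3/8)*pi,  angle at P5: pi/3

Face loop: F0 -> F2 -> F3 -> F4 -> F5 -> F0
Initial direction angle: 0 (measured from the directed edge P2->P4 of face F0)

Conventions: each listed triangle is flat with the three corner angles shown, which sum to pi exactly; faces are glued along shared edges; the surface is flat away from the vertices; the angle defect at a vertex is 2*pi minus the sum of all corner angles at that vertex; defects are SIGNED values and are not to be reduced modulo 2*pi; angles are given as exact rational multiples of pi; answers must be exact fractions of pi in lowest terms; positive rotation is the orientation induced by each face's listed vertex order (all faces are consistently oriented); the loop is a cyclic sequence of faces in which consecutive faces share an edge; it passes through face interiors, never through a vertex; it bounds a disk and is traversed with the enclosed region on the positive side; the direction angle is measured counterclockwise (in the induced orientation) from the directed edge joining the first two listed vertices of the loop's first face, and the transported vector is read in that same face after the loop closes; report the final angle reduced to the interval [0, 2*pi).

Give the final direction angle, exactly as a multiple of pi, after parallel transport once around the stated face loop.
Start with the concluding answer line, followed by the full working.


Answer: final direction angle = (5/4)*pi

enclosed vertex P4: corner angles sum to (3/4)*pi, defect = 2*pi - (3/4)*pi = (5/4)*pi
summing the enclosed defects onto the initial angle, mod 2*pi in the induced orientation:
final angle = 0 + (5/4)*pi = (5/4)*pi (mod 2*pi)


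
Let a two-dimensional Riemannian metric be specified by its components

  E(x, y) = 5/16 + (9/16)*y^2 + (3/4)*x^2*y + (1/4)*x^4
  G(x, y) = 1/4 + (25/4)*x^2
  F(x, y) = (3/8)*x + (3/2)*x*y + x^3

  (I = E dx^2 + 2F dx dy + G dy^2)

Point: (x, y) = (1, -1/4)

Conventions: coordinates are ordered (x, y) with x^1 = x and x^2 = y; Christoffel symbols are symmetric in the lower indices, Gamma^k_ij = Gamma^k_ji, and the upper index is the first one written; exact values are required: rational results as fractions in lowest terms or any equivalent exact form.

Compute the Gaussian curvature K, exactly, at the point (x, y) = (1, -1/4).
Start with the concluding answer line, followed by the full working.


Answer: K = 291008/727609

E = 105/256, F = 1, G = 13/2, EG - F^2 = 853/512 at the point
E_x = 5/8, E_y = 15/32, F_x = 3, F_y = 3/2, G_x = 25/2, G_y = 0
E_yy = 9/8, F_xy = 3/2, G_xx = 25/2
Evaluate Brioschi's two determinant matrices M1, M2 and divide by (EG - F^2)^2.
M1 = [[-E_yy/2 + F_xy - G_xx/2, E_x/2, F_x - E_y/2], [F_y - G_x/2, E, F], [G_y/2, F, G]] = [[-85/16, 5/16, 177/64], [-19/4, 105/256, 1], [0, 1, 13/2]]; det M1 = -101081/8192
M2 = [[0, E_y/2, G_x/2], [E_y/2, E, F], [G_x/2, F, G]] = [[0, 15/64, 25/4], [15/64, 105/256, 1], [25/4, 1, 13/2]]; det M2 = -110175/8192
det M1 - det M2 = 4547/4096; K = 4547/4096 / (853/512)^2 = 291008/727609


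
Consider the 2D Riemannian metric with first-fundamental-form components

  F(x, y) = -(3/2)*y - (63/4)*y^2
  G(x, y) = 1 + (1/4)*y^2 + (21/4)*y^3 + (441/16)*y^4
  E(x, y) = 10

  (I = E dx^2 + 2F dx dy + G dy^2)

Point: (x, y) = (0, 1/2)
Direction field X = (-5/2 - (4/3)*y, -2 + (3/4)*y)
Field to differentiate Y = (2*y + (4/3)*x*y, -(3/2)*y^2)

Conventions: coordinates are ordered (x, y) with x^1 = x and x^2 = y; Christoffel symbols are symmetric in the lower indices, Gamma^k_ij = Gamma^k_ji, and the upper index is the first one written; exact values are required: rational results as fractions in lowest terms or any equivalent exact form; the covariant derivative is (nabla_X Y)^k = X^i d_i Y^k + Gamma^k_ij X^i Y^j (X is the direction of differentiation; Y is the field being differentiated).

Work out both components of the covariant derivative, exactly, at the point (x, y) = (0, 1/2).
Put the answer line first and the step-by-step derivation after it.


Answer: (nabla_X Y)^x = -54737/8820, (nabla_X Y)^y = 141/49

E = 10, F = -75/16, G = 881/256 at the point
E_x = 0, E_y = 0, F_x = 0, F_y = -69/4, G_x = 0, G_y = 575/32
EG - F^2 = 3185/256;  g^inv = (256/3185) * [[881/256, 75/16], [75/16, 10]]
first-kind symbols [ij,l] = (1/2)(d_i g_jl + d_j g_il - d_l g_ij): [xx,x] = E_x/2 = 0, [xx,y] = F_x - E_y/2 = 0, [xy,x] = E_y/2 = 0, [xy,y] = G_x/2 = 0, [yy,x] = F_y - G_x/2 = -69/4, [yy,y] = G_y/2 = 575/64
Gamma^x_ij = (G*[ij,x] - F*[ij,y])/(EG - F^2), Gamma^y_ij = (E*[ij,y] - F*[ij,x])/(EG - F^2)
Gamma_xxx = 0, Gamma_xxy = 0, Gamma_xyy = -4416/3185, Gamma_yxx = 0, Gamma_yxy = 0, Gamma_yyy = 460/637
X = (-19/6, -13/8), Y = (1, -3/8) at the point


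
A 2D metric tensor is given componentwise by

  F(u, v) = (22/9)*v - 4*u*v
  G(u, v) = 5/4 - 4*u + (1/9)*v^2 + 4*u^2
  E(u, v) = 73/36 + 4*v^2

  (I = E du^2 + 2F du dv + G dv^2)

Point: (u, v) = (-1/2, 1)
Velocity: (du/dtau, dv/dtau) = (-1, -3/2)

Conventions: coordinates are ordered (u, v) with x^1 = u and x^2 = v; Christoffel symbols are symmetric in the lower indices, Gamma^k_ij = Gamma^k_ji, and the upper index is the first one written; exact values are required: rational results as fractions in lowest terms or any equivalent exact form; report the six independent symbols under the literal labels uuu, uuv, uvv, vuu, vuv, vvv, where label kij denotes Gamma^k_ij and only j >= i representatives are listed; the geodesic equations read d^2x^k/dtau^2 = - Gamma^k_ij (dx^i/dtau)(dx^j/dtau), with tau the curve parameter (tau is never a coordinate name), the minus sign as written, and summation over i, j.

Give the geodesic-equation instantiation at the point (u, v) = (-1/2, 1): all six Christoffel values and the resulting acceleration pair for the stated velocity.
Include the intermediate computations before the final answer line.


E = 217/36, F = 40/9, G = 157/36 at the point
E_u = 0, E_v = 8, F_u = -4, F_v = 40/9, G_u = -8, G_v = 2/9
EG - F^2 = 941/144;  g^inv = (144/941) * [[157/36, -40/9], [-40/9, 217/36]]
first-kind symbols [ij,l] = (1/2)(d_i g_jl + d_j g_il - d_l g_ij): [uu,u] = E_u/2 = 0, [uu,v] = F_u - E_v/2 = -8, [uv,u] = E_v/2 = 4, [uv,v] = G_u/2 = -4, [vv,u] = F_v - G_u/2 = 76/9, [vv,v] = G_v/2 = 1/9
Gamma^u_ij = (G*[ij,u] - F*[ij,v])/(EG - F^2), Gamma^v_ij = (E*[ij,v] - F*[ij,u])/(EG - F^2)
Gamma_uuu = 5120/941, Gamma_uuv = 5072/941, Gamma_uvv = 5232/941, Gamma_vuu = -6944/941, Gamma_vuv = -6032/941, Gamma_vvv = -5308/941
d^2u/dtau^2 = -(Gamma_uuu*(-1)^2 + 2*Gamma_uuv*(-1)*(-3/2) + Gamma_uvv*(-3/2)^2) = -32108/941
d^2v/dtau^2 = -(Gamma_vuu*(-1)^2 + 2*Gamma_vuv*(-1)*(-3/2) + Gamma_vvv*(-3/2)^2) = 36983/941

Answer: Gamma_uuu = 5120/941, Gamma_uuv = 5072/941, Gamma_uvv = 5232/941, Gamma_vuu = -6944/941, Gamma_vuv = -6032/941, Gamma_vvv = -5308/941; accelerations (d^2u/dtau^2, d^2v/dtau^2) = (-32108/941, 36983/941)
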